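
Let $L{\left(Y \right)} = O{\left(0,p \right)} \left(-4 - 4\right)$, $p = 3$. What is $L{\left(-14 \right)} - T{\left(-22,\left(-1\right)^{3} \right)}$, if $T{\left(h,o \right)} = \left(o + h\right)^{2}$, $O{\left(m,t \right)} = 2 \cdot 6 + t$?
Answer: $-649$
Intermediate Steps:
$O{\left(m,t \right)} = 12 + t$
$L{\left(Y \right)} = -120$ ($L{\left(Y \right)} = \left(12 + 3\right) \left(-4 - 4\right) = 15 \left(-8\right) = -120$)
$T{\left(h,o \right)} = \left(h + o\right)^{2}$
$L{\left(-14 \right)} - T{\left(-22,\left(-1\right)^{3} \right)} = -120 - \left(-22 + \left(-1\right)^{3}\right)^{2} = -120 - \left(-22 - 1\right)^{2} = -120 - \left(-23\right)^{2} = -120 - 529 = -649$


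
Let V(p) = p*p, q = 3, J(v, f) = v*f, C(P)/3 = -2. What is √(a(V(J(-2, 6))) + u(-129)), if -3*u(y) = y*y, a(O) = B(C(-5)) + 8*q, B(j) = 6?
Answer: 3*I*√613 ≈ 74.276*I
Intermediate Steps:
C(P) = -6 (C(P) = 3*(-2) = -6)
J(v, f) = f*v
V(p) = p²
a(O) = 30 (a(O) = 6 + 8*3 = 6 + 24 = 30)
u(y) = -y²/3 (u(y) = -y*y/3 = -y²/3)
√(a(V(J(-2, 6))) + u(-129)) = √(30 - ⅓*(-129)²) = √(30 - ⅓*16641) = √(30 - 5547) = √(-5517) = 3*I*√613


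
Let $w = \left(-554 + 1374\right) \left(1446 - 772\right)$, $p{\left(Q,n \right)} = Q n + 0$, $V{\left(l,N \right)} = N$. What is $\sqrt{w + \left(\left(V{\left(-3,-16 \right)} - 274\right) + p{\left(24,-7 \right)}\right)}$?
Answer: $3 \sqrt{61358} \approx 743.12$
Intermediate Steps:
$p{\left(Q,n \right)} = Q n$
$w = 552680$ ($w = 820 \cdot 674 = 552680$)
$\sqrt{w + \left(\left(V{\left(-3,-16 \right)} - 274\right) + p{\left(24,-7 \right)}\right)} = \sqrt{552680 + \left(\left(-16 - 274\right) + 24 \left(-7\right)\right)} = \sqrt{552680 - 458} = \sqrt{552222} = 3 \sqrt{61358}$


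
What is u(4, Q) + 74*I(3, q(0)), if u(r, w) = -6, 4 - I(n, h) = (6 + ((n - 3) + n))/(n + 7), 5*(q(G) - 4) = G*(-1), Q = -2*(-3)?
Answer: 1117/5 ≈ 223.40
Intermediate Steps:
Q = 6
q(G) = 4 - G/5 (q(G) = 4 + (G*(-1))/5 = 4 + (-G)/5 = 4 - G/5)
I(n, h) = 4 - (3 + 2*n)/(7 + n) (I(n, h) = 4 - (6 + ((n - 3) + n))/(n + 7) = 4 - (6 + ((-3 + n) + n))/(7 + n) = 4 - (6 + (-3 + 2*n))/(7 + n) = 4 - (3 + 2*n)/(7 + n))
u(4, Q) + 74*I(3, q(0)) = -6 + 74*((25 + 2*3)/(7 + 3)) = -6 + 74*((25 + 6)/10) = -6 + 74*((⅒)*31) = -6 + 74*(31/10) = -6 + 1147/5 = 1117/5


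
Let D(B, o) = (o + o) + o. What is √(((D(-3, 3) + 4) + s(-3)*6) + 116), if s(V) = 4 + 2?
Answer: √165 ≈ 12.845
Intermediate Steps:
s(V) = 6
D(B, o) = 3*o (D(B, o) = 2*o + o = 3*o)
√(((D(-3, 3) + 4) + s(-3)*6) + 116) = √(((3*3 + 4) + 6*6) + 116) = √(((9 + 4) + 36) + 116) = √((13 + 36) + 116) = √(49 + 116) = √165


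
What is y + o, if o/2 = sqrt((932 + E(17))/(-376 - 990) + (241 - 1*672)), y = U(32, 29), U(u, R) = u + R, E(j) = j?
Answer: 61 + I*sqrt(805523370)/683 ≈ 61.0 + 41.555*I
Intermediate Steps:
U(u, R) = R + u
y = 61 (y = 29 + 32 = 61)
o = I*sqrt(805523370)/683 (o = 2*sqrt((932 + 17)/(-376 - 990) + (241 - 1*672)) = 2*sqrt(949/(-1366) + (241 - 672)) = 2*sqrt(949*(-1/1366) - 431) = 2*sqrt(-949/1366 - 431) = 2*sqrt(-589695/1366) = 2*(I*sqrt(805523370)/1366) = I*sqrt(805523370)/683 ≈ 41.555*I)
y + o = 61 + I*sqrt(805523370)/683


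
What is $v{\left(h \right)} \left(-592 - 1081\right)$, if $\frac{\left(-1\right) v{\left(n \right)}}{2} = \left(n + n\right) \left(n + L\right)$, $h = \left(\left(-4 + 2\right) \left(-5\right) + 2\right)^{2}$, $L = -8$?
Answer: $131056128$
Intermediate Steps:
$h = 144$ ($h = \left(\left(-2\right) \left(-5\right) + 2\right)^{2} = \left(10 + 2\right)^{2} = 12^{2} = 144$)
$v{\left(n \right)} = - 4 n \left(-8 + n\right)$ ($v{\left(n \right)} = - 2 \left(n + n\right) \left(n - 8\right) = - 2 \cdot 2 n \left(-8 + n\right) = - 4 n \left(-8 + n\right)$)
$v{\left(h \right)} \left(-592 - 1081\right) = 4 \cdot 144 \left(8 - 144\right) \left(-592 - 1081\right) = 4 \cdot 144 \left(-136\right) \left(-1673\right) = \left(-78336\right) \left(-1673\right) = 131056128$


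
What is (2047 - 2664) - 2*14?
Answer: -645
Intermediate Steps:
(2047 - 2664) - 2*14 = -617 - 28 = -645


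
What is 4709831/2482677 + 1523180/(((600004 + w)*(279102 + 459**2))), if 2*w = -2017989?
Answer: 628969015307543831/331547600529881757 ≈ 1.8971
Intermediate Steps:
w = -2017989/2 (w = (1/2)*(-2017989) = -2017989/2 ≈ -1.0090e+6)
4709831/2482677 + 1523180/(((600004 + w)*(279102 + 459**2))) = 4709831/2482677 + 1523180/(((600004 - 2017989/2)*(279102 + 459**2))) = 4709831*(1/2482677) + 1523180/((-817981*(279102 + 210681)/2)) = 4709831/2482677 + 1523180/((-817981/2*489783)) = 4709831/2482677 + 1523180/(-400633188123/2) = 4709831/2482677 + 1523180*(-2/400633188123) = 4709831/2482677 - 3046360/400633188123 = 628969015307543831/331547600529881757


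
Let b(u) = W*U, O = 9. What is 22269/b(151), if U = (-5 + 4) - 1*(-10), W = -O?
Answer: -7423/27 ≈ -274.93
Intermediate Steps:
W = -9 (W = -1*9 = -9)
U = 9 (U = -1 + 10 = 9)
b(u) = -81 (b(u) = -9*9 = -81)
22269/b(151) = 22269/(-81) = 22269*(-1/81) = -7423/27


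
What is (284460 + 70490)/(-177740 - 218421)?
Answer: -354950/396161 ≈ -0.89597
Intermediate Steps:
(284460 + 70490)/(-177740 - 218421) = 354950/(-396161) = 354950*(-1/396161) = -354950/396161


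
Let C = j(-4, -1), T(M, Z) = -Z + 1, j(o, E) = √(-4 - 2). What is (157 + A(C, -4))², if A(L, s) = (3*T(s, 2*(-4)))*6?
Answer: 101761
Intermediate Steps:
j(o, E) = I*√6 (j(o, E) = √(-6) = I*√6)
T(M, Z) = 1 - Z
C = I*√6 ≈ 2.4495*I
A(L, s) = 162 (A(L, s) = (3*(1 - 2*(-4)))*6 = (3*(1 - 1*(-8)))*6 = (3*(1 + 8))*6 = (3*9)*6 = 27*6 = 162)
(157 + A(C, -4))² = (157 + 162)² = 319² = 101761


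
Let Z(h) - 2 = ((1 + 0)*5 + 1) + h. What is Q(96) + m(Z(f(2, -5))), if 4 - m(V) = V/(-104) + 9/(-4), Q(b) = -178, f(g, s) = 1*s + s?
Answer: -2233/13 ≈ -171.77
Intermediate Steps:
f(g, s) = 2*s (f(g, s) = s + s = 2*s)
Z(h) = 8 + h (Z(h) = 2 + (((1 + 0)*5 + 1) + h) = 2 + ((1*5 + 1) + h) = 2 + ((5 + 1) + h) = 2 + (6 + h) = 8 + h)
m(V) = 25/4 + V/104 (m(V) = 4 - (V/(-104) + 9/(-4)) = 4 - (V*(-1/104) + 9*(-1/4)) = 4 - (-V/104 - 9/4) = 4 - (-9/4 - V/104) = 4 + (9/4 + V/104) = 25/4 + V/104)
Q(96) + m(Z(f(2, -5))) = -178 + (25/4 + (8 + 2*(-5))/104) = -178 + (25/4 + (8 - 10)/104) = -178 + (25/4 + (1/104)*(-2)) = -178 + (25/4 - 1/52) = -178 + 81/13 = -2233/13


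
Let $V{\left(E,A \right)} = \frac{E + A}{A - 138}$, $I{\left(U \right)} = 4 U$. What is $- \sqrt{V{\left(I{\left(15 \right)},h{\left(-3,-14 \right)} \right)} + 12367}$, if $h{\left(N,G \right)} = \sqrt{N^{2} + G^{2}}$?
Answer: $- \frac{\sqrt{1706586 - 12368 \sqrt{205}}}{\sqrt{138 - \sqrt{205}}} \approx -111.2$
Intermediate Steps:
$h{\left(N,G \right)} = \sqrt{G^{2} + N^{2}}$
$V{\left(E,A \right)} = \frac{A + E}{-138 + A}$
$- \sqrt{V{\left(I{\left(15 \right)},h{\left(-3,-14 \right)} \right)} + 12367} = - \sqrt{\frac{\sqrt{\left(-14\right)^{2} + \left(-3\right)^{2}} + 4 \cdot 15}{-138 + \sqrt{\left(-14\right)^{2} + \left(-3\right)^{2}}} + 12367} = - \sqrt{\frac{\sqrt{196 + 9} + 60}{-138 + \sqrt{196 + 9}} + 12367} = - \sqrt{\frac{\sqrt{205} + 60}{-138 + \sqrt{205}} + 12367} = - \sqrt{\frac{60 + \sqrt{205}}{-138 + \sqrt{205}} + 12367} = - \sqrt{12367 + \frac{60 + \sqrt{205}}{-138 + \sqrt{205}}}$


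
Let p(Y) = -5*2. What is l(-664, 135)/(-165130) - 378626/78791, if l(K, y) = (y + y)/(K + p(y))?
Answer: -4214015139655/876925077742 ≈ -4.8054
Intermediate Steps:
p(Y) = -10
l(K, y) = 2*y/(-10 + K) (l(K, y) = (y + y)/(K - 10) = (2*y)/(-10 + K) = 2*y/(-10 + K))
l(-664, 135)/(-165130) - 378626/78791 = (2*135/(-10 - 664))/(-165130) - 378626/78791 = (2*135/(-674))*(-1/165130) - 378626*1/78791 = (2*135*(-1/674))*(-1/165130) - 378626/78791 = -135/337*(-1/165130) - 378626/78791 = 27/11129762 - 378626/78791 = -4214015139655/876925077742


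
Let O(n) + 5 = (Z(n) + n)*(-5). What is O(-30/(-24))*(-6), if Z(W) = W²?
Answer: 915/8 ≈ 114.38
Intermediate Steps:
O(n) = -5 - 5*n - 5*n² (O(n) = -5 + (n² + n)*(-5) = -5 + (n + n²)*(-5) = -5 + (-5*n - 5*n²) = -5 - 5*n - 5*n²)
O(-30/(-24))*(-6) = (-5 - (-150)/(-24) - 5*(-30/(-24))²)*(-6) = (-5 - (-150)*(-1)/24 - 5*(-30*(-1/24))²)*(-6) = (-5 - 5*5/4 - 5*(5/4)²)*(-6) = (-5 - 25/4 - 5*25/16)*(-6) = (-5 - 25/4 - 125/16)*(-6) = -305/16*(-6) = 915/8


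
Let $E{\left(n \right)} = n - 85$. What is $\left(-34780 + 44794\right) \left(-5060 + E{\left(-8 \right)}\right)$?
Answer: $-51602142$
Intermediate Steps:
$E{\left(n \right)} = -85 + n$
$\left(-34780 + 44794\right) \left(-5060 + E{\left(-8 \right)}\right) = \left(-34780 + 44794\right) \left(-5060 - 93\right) = 10014 \left(-5060 - 93\right) = 10014 \left(-5153\right) = -51602142$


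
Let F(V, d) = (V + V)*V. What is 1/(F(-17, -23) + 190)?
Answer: 1/768 ≈ 0.0013021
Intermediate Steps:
F(V, d) = 2*V² (F(V, d) = (2*V)*V = 2*V²)
1/(F(-17, -23) + 190) = 1/(2*(-17)² + 190) = 1/(2*289 + 190) = 1/(578 + 190) = 1/768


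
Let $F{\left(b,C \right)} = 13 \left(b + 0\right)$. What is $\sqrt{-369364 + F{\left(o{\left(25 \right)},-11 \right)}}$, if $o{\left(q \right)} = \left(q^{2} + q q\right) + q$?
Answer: $i \sqrt{352789} \approx 593.96 i$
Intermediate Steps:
$o{\left(q \right)} = q + 2 q^{2}$ ($o{\left(q \right)} = \left(q^{2} + q^{2}\right) + q = 2 q^{2} + q = q + 2 q^{2}$)
$F{\left(b,C \right)} = 13 b$
$\sqrt{-369364 + F{\left(o{\left(25 \right)},-11 \right)}} = \sqrt{-369364 + 13 \cdot 25 \left(1 + 2 \cdot 25\right)} = \sqrt{-369364 + 13 \cdot 25 \left(1 + 50\right)} = \sqrt{-369364 + 13 \cdot 25 \cdot 51} = \sqrt{-369364 + 13 \cdot 1275} = \sqrt{-369364 + 16575} = \sqrt{-352789} = i \sqrt{352789}$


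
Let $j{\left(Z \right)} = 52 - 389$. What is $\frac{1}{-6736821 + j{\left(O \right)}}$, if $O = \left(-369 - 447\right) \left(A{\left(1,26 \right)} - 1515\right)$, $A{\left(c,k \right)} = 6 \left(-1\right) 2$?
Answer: $- \frac{1}{6737158} \approx -1.4843 \cdot 10^{-7}$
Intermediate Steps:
$A{\left(c,k \right)} = -12$ ($A{\left(c,k \right)} = \left(-6\right) 2 = -12$)
$O = 1246032$ ($O = \left(-369 - 447\right) \left(-12 - 1515\right) = \left(-816\right) \left(-1527\right) = 1246032$)
$j{\left(Z \right)} = -337$ ($j{\left(Z \right)} = 52 - 389 = -337$)
$\frac{1}{-6736821 + j{\left(O \right)}} = \frac{1}{-6736821 - 337} = \frac{1}{-6737158} = - \frac{1}{6737158}$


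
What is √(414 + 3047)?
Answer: √3461 ≈ 58.830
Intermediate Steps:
√(414 + 3047) = √3461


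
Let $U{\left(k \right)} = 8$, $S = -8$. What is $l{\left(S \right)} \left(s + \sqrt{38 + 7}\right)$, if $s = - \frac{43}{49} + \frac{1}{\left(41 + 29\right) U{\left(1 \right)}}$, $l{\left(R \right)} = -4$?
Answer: $\frac{3433}{980} - 12 \sqrt{5} \approx -23.33$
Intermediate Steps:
$s = - \frac{3433}{3920}$ ($s = - \frac{43}{49} + \frac{1}{\left(41 + 29\right) 8} = \left(-43\right) \frac{1}{49} + \frac{1}{70} \cdot \frac{1}{8} = - \frac{43}{49} + \frac{1}{70} \cdot \frac{1}{8} = - \frac{43}{49} + \frac{1}{560} = - \frac{3433}{3920} \approx -0.87576$)
$l{\left(S \right)} \left(s + \sqrt{38 + 7}\right) = - 4 \left(- \frac{3433}{3920} + \sqrt{38 + 7}\right) = - 4 \left(- \frac{3433}{3920} + \sqrt{45}\right) = - 4 \left(- \frac{3433}{3920} + 3 \sqrt{5}\right) = \frac{3433}{980} - 12 \sqrt{5}$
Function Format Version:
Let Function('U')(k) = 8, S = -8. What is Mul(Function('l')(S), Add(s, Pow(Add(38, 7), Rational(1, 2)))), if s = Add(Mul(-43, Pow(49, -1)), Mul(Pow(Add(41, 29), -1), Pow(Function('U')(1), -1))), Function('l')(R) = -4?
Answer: Add(Rational(3433, 980), Mul(-12, Pow(5, Rational(1, 2)))) ≈ -23.330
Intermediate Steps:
s = Rational(-3433, 3920) (s = Add(Mul(-43, Pow(49, -1)), Mul(Pow(Add(41, 29), -1), Pow(8, -1))) = Add(Mul(-43, Rational(1, 49)), Mul(Pow(70, -1), Rational(1, 8))) = Add(Rational(-43, 49), Mul(Rational(1, 70), Rational(1, 8))) = Add(Rational(-43, 49), Rational(1, 560)) = Rational(-3433, 3920) ≈ -0.87576)
Mul(Function('l')(S), Add(s, Pow(Add(38, 7), Rational(1, 2)))) = Mul(-4, Add(Rational(-3433, 3920), Pow(Add(38, 7), Rational(1, 2)))) = Mul(-4, Add(Rational(-3433, 3920), Pow(45, Rational(1, 2)))) = Mul(-4, Add(Rational(-3433, 3920), Mul(3, Pow(5, Rational(1, 2))))) = Add(Rational(3433, 980), Mul(-12, Pow(5, Rational(1, 2))))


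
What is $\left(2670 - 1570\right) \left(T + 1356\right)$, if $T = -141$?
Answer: $1336500$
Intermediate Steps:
$\left(2670 - 1570\right) \left(T + 1356\right) = \left(2670 - 1570\right) \left(-141 + 1356\right) = 1100 \cdot 1215 = 1336500$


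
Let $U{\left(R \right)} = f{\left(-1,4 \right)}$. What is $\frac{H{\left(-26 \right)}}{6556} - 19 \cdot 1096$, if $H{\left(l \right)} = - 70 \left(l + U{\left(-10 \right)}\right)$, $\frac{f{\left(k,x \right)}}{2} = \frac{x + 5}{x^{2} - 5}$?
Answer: $- \frac{375431206}{18029} \approx -20824.0$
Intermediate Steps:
$f{\left(k,x \right)} = \frac{2 \left(5 + x\right)}{-5 + x^{2}}$ ($f{\left(k,x \right)} = 2 \frac{x + 5}{x^{2} - 5} = 2 \frac{5 + x}{-5 + x^{2}} = \frac{2 \left(5 + x\right)}{-5 + x^{2}}$)
$U{\left(R \right)} = \frac{18}{11}$ ($U{\left(R \right)} = \frac{2 \left(5 + 4\right)}{-5 + 4^{2}} = 2 \frac{1}{-5 + 16} \cdot 9 = 2 \cdot \frac{1}{11} \cdot 9 = \frac{18}{11}$)
$H{\left(l \right)} = - \frac{1260}{11} - 70 l$ ($H{\left(l \right)} = - 70 \left(l + \frac{18}{11}\right) = - 70 \left(\frac{18}{11} + l\right) = - \frac{1260}{11} - 70 l$)
$\frac{H{\left(-26 \right)}}{6556} - 19 \cdot 1096 = \frac{- \frac{1260}{11} - -1820}{6556} - 19 \cdot 1096 = \left(- \frac{1260}{11} + 1820\right) \frac{1}{6556} - 20824 = \frac{18760}{11} \cdot \frac{1}{6556} - 20824 = \frac{4690}{18029} - 20824 = - \frac{375431206}{18029}$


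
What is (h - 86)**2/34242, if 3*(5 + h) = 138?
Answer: 675/11414 ≈ 0.059138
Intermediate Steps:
h = 41 (h = -5 + (1/3)*138 = -5 + 46 = 41)
(h - 86)**2/34242 = (41 - 86)**2/34242 = (-45)**2*(1/34242) = 2025*(1/34242) = 675/11414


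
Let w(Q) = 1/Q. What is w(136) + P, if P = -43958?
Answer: -5978287/136 ≈ -43958.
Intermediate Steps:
w(136) + P = 1/136 - 43958 = -5978287/136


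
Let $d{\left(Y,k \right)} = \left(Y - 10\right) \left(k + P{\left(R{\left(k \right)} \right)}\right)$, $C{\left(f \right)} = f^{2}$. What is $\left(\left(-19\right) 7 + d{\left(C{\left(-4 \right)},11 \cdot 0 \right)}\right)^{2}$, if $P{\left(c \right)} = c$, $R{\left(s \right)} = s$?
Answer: $17689$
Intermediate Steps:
$d{\left(Y,k \right)} = 2 k \left(-10 + Y\right)$ ($d{\left(Y,k \right)} = \left(Y - 10\right) \left(k + k\right) = \left(-10 + Y\right) 2 k = 2 k \left(-10 + Y\right)$)
$\left(\left(-19\right) 7 + d{\left(C{\left(-4 \right)},11 \cdot 0 \right)}\right)^{2} = \left(\left(-19\right) 7 + 2 \cdot 11 \cdot 0 \left(-10 + \left(-4\right)^{2}\right)\right)^{2} = \left(-133 + 2 \cdot 0 \left(-10 + 16\right)\right)^{2} = \left(-133 + 2 \cdot 0 \cdot 6\right)^{2} = \left(-133 + 0\right)^{2} = \left(-133\right)^{2} = 17689$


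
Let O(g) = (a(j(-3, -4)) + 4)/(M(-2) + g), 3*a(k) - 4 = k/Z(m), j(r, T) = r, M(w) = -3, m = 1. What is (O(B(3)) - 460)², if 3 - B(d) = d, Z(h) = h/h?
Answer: 17247409/81 ≈ 2.1293e+5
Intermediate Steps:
Z(h) = 1
a(k) = 4/3 + k/3 (a(k) = 4/3 + (k/1)/3 = 4/3 + (k*1)/3 = 4/3 + k/3)
B(d) = 3 - d
O(g) = 13/(3*(-3 + g)) (O(g) = ((4/3 + (⅓)*(-3)) + 4)/(-3 + g) = ((4/3 - 1) + 4)/(-3 + g) = (⅓ + 4)/(-3 + g) = 13/(3*(-3 + g)))
(O(B(3)) - 460)² = (13/(3*(-3 + (3 - 1*3))) - 460)² = (13/(3*(-3 + (3 - 3))) - 460)² = (13/(3*(-3 + 0)) - 460)² = ((13/3)/(-3) - 460)² = ((13/3)*(-⅓) - 460)² = (-13/9 - 460)² = (-4153/9)² = 17247409/81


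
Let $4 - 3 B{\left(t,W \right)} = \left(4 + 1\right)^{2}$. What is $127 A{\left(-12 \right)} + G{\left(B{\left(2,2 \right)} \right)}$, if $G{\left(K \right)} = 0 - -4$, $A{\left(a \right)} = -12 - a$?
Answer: $4$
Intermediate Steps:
$B{\left(t,W \right)} = -7$ ($B{\left(t,W \right)} = \frac{4}{3} - \frac{\left(4 + 1\right)^{2}}{3} = \frac{4}{3} - \frac{5^{2}}{3} = \frac{4}{3} - \frac{25}{3} = -7$)
$G{\left(K \right)} = 4$ ($G{\left(K \right)} = 0 + 4 = 4$)
$127 A{\left(-12 \right)} + G{\left(B{\left(2,2 \right)} \right)} = 127 \left(-12 - -12\right) + 4 = 127 \left(-12 + 12\right) + 4 = 127 \cdot 0 + 4 = 0 + 4 = 4$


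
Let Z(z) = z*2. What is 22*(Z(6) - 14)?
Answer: -44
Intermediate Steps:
Z(z) = 2*z
22*(Z(6) - 14) = 22*(2*6 - 14) = 22*(12 - 14) = 22*(-2) = -44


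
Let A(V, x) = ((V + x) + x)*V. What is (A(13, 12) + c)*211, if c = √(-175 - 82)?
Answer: 101491 + 211*I*√257 ≈ 1.0149e+5 + 3382.6*I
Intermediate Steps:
A(V, x) = V*(V + 2*x) (A(V, x) = (V + 2*x)*V = V*(V + 2*x))
c = I*√257 (c = √(-257) = I*√257 ≈ 16.031*I)
(A(13, 12) + c)*211 = (13*(13 + 2*12) + I*√257)*211 = (13*(13 + 24) + I*√257)*211 = (13*37 + I*√257)*211 = (481 + I*√257)*211 = 101491 + 211*I*√257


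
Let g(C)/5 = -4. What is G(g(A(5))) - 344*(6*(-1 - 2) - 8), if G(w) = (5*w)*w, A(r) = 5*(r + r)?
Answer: 10944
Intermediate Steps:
A(r) = 10*r (A(r) = 5*(2*r) = 10*r)
g(C) = -20 (g(C) = 5*(-4) = -20)
G(w) = 5*w²
G(g(A(5))) - 344*(6*(-1 - 2) - 8) = 5*(-20)² - 344*(6*(-1 - 2) - 8) = 5*400 - 344*(6*(-3) - 8) = 2000 - 344*(-18 - 8) = 2000 - 344*(-26) = 2000 + 8944 = 10944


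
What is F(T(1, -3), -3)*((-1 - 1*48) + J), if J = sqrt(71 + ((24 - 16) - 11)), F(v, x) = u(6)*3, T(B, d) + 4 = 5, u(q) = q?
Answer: -882 + 36*sqrt(17) ≈ -733.57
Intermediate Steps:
T(B, d) = 1 (T(B, d) = -4 + 5 = 1)
F(v, x) = 18 (F(v, x) = 6*3 = 18)
J = 2*sqrt(17) (J = sqrt(71 + (8 - 11)) = sqrt(71 - 3) = sqrt(68) = 2*sqrt(17) ≈ 8.2462)
F(T(1, -3), -3)*((-1 - 1*48) + J) = 18*((-1 - 1*48) + 2*sqrt(17)) = 18*((-1 - 48) + 2*sqrt(17)) = 18*(-49 + 2*sqrt(17)) = -882 + 36*sqrt(17)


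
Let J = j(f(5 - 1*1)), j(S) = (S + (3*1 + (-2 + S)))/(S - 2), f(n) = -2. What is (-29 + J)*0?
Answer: 0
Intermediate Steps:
j(S) = (1 + 2*S)/(-2 + S) (j(S) = (S + (3 + (-2 + S)))/(-2 + S) = (S + (1 + S))/(-2 + S) = (1 + 2*S)/(-2 + S))
J = ¾ (J = (1 + 2*(-2))/(-2 - 2) = (1 - 4)/(-4) = -¼*(-3) = ¾ ≈ 0.75000)
(-29 + J)*0 = (-29 + ¾)*0 = -113/4*0 = 0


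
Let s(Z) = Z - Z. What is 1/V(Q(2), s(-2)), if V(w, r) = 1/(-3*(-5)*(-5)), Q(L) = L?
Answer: -75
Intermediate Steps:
s(Z) = 0
V(w, r) = -1/75 (V(w, r) = 1/(15*(-5)) = 1/(-75) = -1/75)
1/V(Q(2), s(-2)) = 1/(-1/75) = -75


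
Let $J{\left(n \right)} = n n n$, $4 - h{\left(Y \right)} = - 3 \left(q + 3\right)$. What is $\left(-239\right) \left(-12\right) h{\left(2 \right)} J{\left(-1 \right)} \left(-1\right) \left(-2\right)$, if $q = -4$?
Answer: $-5736$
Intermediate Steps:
$h{\left(Y \right)} = 1$ ($h{\left(Y \right)} = 4 - - 3 \left(-4 + 3\right) = 4 - \left(-3\right) \left(-1\right) = 4 - 3 = 1$)
$J{\left(n \right)} = n^{3}$ ($J{\left(n \right)} = n^{2} n = n^{3}$)
$\left(-239\right) \left(-12\right) h{\left(2 \right)} J{\left(-1 \right)} \left(-1\right) \left(-2\right) = \left(-239\right) \left(-12\right) 1 \left(-1\right)^{3} \left(-1\right) \left(-2\right) = 2868 \cdot 1 \left(-1\right) \left(-1\right) \left(-2\right) = 2868 \left(-1\right) \left(-1\right) \left(-2\right) = 2868 \cdot 1 \left(-2\right) = 2868 \left(-2\right) = -5736$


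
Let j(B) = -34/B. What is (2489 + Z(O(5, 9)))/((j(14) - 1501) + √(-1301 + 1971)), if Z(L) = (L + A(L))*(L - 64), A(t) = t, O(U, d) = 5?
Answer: -69947766/55360873 - 93051*√670/110721746 ≈ -1.2852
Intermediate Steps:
Z(L) = 2*L*(-64 + L) (Z(L) = (L + L)*(L - 64) = (2*L)*(-64 + L) = 2*L*(-64 + L))
(2489 + Z(O(5, 9)))/((j(14) - 1501) + √(-1301 + 1971)) = (2489 + 2*5*(-64 + 5))/((-34/14 - 1501) + √(-1301 + 1971)) = (2489 + 2*5*(-59))/((-34*1/14 - 1501) + √670) = (2489 - 590)/((-17/7 - 1501) + √670) = 1899/(-10524/7 + √670)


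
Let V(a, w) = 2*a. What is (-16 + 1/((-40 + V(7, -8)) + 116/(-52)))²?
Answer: 34633225/134689 ≈ 257.13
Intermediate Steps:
(-16 + 1/((-40 + V(7, -8)) + 116/(-52)))² = (-16 + 1/((-40 + 2*7) + 116/(-52)))² = (-16 + 1/((-40 + 14) + 116*(-1/52)))² = (-16 + 1/(-26 - 29/13))² = (-16 + 1/(-367/13))² = (-16 - 13/367)² = (-5885/367)² = 34633225/134689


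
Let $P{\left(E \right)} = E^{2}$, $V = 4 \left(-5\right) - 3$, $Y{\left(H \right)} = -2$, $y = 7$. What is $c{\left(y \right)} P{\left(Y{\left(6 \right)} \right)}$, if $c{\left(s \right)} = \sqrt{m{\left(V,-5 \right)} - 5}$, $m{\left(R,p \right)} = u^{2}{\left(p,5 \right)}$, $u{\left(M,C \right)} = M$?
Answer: $8 \sqrt{5} \approx 17.889$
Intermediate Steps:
$V = -23$ ($V = -20 - 3 = -23$)
$m{\left(R,p \right)} = p^{2}$
$c{\left(s \right)} = 2 \sqrt{5}$ ($c{\left(s \right)} = \sqrt{\left(-5\right)^{2} - 5} = \sqrt{25 - 5} = \sqrt{20} = 2 \sqrt{5}$)
$c{\left(y \right)} P{\left(Y{\left(6 \right)} \right)} = 2 \sqrt{5} \left(-2\right)^{2} = 2 \sqrt{5} \cdot 4 = 8 \sqrt{5}$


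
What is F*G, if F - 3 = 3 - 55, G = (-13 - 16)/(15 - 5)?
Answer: 1421/10 ≈ 142.10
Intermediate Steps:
G = -29/10 ≈ -2.9000
F = -49 (F = 3 + (3 - 55) = 3 - 52 = -49)
F*G = -49*(-29/10) = 1421/10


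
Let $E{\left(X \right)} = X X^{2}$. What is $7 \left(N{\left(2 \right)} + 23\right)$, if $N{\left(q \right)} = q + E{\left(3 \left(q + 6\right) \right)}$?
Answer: $96943$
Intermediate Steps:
$E{\left(X \right)} = X^{3}$
$N{\left(q \right)} = q + \left(18 + 3 q\right)^{3}$ ($N{\left(q \right)} = q + \left(3 \left(q + 6\right)\right)^{3} = q + \left(3 \left(6 + q\right)\right)^{3} = q + \left(18 + 3 q\right)^{3}$)
$7 \left(N{\left(2 \right)} + 23\right) = 7 \left(\left(2 + 27 \left(6 + 2\right)^{3}\right) + 23\right) = 7 \left(\left(2 + 27 \cdot 8^{3}\right) + 23\right) = 7 \left(\left(2 + 27 \cdot 512\right) + 23\right) = 7 \left(\left(2 + 13824\right) + 23\right) = 7 \left(13826 + 23\right) = 7 \cdot 13849 = 96943$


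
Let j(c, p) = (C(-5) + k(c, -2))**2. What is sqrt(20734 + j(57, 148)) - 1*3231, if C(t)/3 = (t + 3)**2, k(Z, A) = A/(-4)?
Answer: -3231 + sqrt(83561)/2 ≈ -3086.5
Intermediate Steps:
k(Z, A) = -A/4 (k(Z, A) = A*(-1/4) = -A/4)
C(t) = 3*(3 + t)**2 (C(t) = 3*(t + 3)**2 = 3*(3 + t)**2)
j(c, p) = 625/4 (j(c, p) = (3*(3 - 5)**2 - 1/4*(-2))**2 = (3*(-2)**2 + 1/2)**2 = (3*4 + 1/2)**2 = (12 + 1/2)**2 = (25/2)**2 = 625/4)
sqrt(20734 + j(57, 148)) - 1*3231 = sqrt(20734 + 625/4) - 1*3231 = sqrt(83561/4) - 3231 = sqrt(83561)/2 - 3231 = -3231 + sqrt(83561)/2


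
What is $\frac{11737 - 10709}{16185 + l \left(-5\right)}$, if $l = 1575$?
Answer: $\frac{514}{4155} \approx 0.12371$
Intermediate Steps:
$\frac{11737 - 10709}{16185 + l \left(-5\right)} = \frac{11737 - 10709}{16185 + 1575 \left(-5\right)} = \frac{1028}{16185 - 7875} = \frac{1028}{8310} = 1028 \cdot \frac{1}{8310} = \frac{514}{4155}$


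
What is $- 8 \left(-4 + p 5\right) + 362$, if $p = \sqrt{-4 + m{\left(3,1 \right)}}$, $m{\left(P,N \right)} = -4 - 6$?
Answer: $394 - 40 i \sqrt{14} \approx 394.0 - 149.67 i$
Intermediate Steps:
$m{\left(P,N \right)} = -10$ ($m{\left(P,N \right)} = -4 - 6 = -10$)
$p = i \sqrt{14}$ ($p = \sqrt{-4 - 10} = \sqrt{-14} = i \sqrt{14} \approx 3.7417 i$)
$- 8 \left(-4 + p 5\right) + 362 = - 8 \left(-4 + i \sqrt{14} \cdot 5\right) + 362 = - 8 \left(-4 + 5 i \sqrt{14}\right) + 362 = \left(32 - 40 i \sqrt{14}\right) + 362 = 394 - 40 i \sqrt{14}$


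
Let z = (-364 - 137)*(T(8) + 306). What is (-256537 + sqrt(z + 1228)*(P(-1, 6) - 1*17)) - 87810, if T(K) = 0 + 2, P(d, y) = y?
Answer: -344347 - 22*I*sqrt(38270) ≈ -3.4435e+5 - 4303.8*I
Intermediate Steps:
T(K) = 2
z = -154308 (z = (-364 - 137)*(2 + 306) = -501*308 = -154308)
(-256537 + sqrt(z + 1228)*(P(-1, 6) - 1*17)) - 87810 = (-256537 + sqrt(-154308 + 1228)*(6 - 1*17)) - 87810 = (-256537 + sqrt(-153080)*(6 - 17)) - 87810 = (-256537 + (2*I*sqrt(38270))*(-11)) - 87810 = (-256537 - 22*I*sqrt(38270)) - 87810 = -344347 - 22*I*sqrt(38270)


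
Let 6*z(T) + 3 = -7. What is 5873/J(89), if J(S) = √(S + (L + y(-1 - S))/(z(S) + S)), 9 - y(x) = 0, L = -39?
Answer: 5873*√1521434/11614 ≈ 623.74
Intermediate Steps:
z(T) = -5/3 (z(T) = -½ + (⅙)*(-7) = -½ - 7/6 = -5/3)
y(x) = 9 (y(x) = 9 - 1*0 = 9 + 0 = 9)
J(S) = √(S - 30/(-5/3 + S)) (J(S) = √(S + (-39 + 9)/(-5/3 + S)) = √(S - 30/(-5/3 + S)))
5873/J(89) = 5873/(√((-90 + 89*(-5 + 3*89))/(-5 + 3*89))) = 5873/(√((-90 + 89*(-5 + 267))/(-5 + 267))) = 5873/(√((-90 + 89*262)/262)) = 5873/(√((-90 + 23318)/262)) = 5873/(√((1/262)*23228)) = 5873/(√(11614/131)) = 5873/((√1521434/131)) = 5873*(√1521434/11614) = 5873*√1521434/11614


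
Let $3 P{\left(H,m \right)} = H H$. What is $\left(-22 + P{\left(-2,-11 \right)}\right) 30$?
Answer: $-620$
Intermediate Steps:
$P{\left(H,m \right)} = \frac{H^{2}}{3}$ ($P{\left(H,m \right)} = \frac{H H}{3} = \frac{H^{2}}{3}$)
$\left(-22 + P{\left(-2,-11 \right)}\right) 30 = \left(-22 + \frac{\left(-2\right)^{2}}{3}\right) 30 = \left(-22 + \frac{1}{3} \cdot 4\right) 30 = \left(-22 + \frac{4}{3}\right) 30 = \left(- \frac{62}{3}\right) 30 = -620$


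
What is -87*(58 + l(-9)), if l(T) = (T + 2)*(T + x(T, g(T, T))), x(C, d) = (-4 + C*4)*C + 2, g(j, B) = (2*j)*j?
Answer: 209931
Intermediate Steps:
g(j, B) = 2*j²
x(C, d) = 2 + C*(-4 + 4*C) (x(C, d) = (-4 + 4*C)*C + 2 = C*(-4 + 4*C) + 2 = 2 + C*(-4 + 4*C))
l(T) = (2 + T)*(2 - 3*T + 4*T²) (l(T) = (T + 2)*(T + (2 - 4*T + 4*T²)) = (2 + T)*(2 - 3*T + 4*T²))
-87*(58 + l(-9)) = -87*(58 + (4 - 4*(-9) + 4*(-9)³ + 5*(-9)²)) = -87*(58 + (4 + 36 + 4*(-729) + 5*81)) = -87*(58 + (4 + 36 - 2916 + 405)) = -87*(58 - 2471) = -87*(-2413) = 209931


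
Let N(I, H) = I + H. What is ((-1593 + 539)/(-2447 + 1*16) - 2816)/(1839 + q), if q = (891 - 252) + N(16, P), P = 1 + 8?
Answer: -402626/357929 ≈ -1.1249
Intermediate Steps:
P = 9
N(I, H) = H + I
q = 664 (q = (891 - 252) + (9 + 16) = 639 + 25 = 664)
((-1593 + 539)/(-2447 + 1*16) - 2816)/(1839 + q) = ((-1593 + 539)/(-2447 + 1*16) - 2816)/(1839 + 664) = (-1054/(-2447 + 16) - 2816)/2503 = (-1054/(-2431) - 2816)*(1/2503) = (-1054*(-1/2431) - 2816)*(1/2503) = (62/143 - 2816)*(1/2503) = -402626/143*1/2503 = -402626/357929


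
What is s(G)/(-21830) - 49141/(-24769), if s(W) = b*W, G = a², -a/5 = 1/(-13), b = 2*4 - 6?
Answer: 18129317862/9137952863 ≈ 1.9840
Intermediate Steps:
b = 2 (b = 8 - 6 = 2)
a = 5/13 (a = -5/(-13) = -5*(-1/13) = 5/13 ≈ 0.38462)
G = 25/169 (G = (5/13)² = 25/169 ≈ 0.14793)
s(W) = 2*W
s(G)/(-21830) - 49141/(-24769) = (2*(25/169))/(-21830) - 49141/(-24769) = (50/169)*(-1/21830) - 49141*(-1/24769) = -5/368927 + 49141/24769 = 18129317862/9137952863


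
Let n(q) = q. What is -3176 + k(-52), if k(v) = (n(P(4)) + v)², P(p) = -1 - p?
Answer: 73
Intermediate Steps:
k(v) = (-5 + v)² (k(v) = ((-1 - 1*4) + v)² = ((-1 - 4) + v)² = (-5 + v)²)
-3176 + k(-52) = -3176 + (-5 - 52)² = -3176 + (-57)² = -3176 + 3249 = 73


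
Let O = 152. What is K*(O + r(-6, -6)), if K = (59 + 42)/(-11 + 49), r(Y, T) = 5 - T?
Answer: 16463/38 ≈ 433.24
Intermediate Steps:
K = 101/38 ≈ 2.6579
K*(O + r(-6, -6)) = 101*(152 + (5 - 1*(-6)))/38 = 101*(152 + (5 + 6))/38 = 101*(152 + 11)/38 = (101/38)*163 = 16463/38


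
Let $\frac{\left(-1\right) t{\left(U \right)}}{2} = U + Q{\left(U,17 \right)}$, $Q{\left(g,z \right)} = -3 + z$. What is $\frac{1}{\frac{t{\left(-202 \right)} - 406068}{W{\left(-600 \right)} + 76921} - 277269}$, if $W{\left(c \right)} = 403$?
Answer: $- \frac{19331}{5359988462} \approx -3.6065 \cdot 10^{-6}$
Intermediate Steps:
$t{\left(U \right)} = -28 - 2 U$ ($t{\left(U \right)} = - 2 \left(U + \left(-3 + 17\right)\right) = - 2 \left(U + 14\right) = - 2 \left(14 + U\right) = -28 - 2 U$)
$\frac{1}{\frac{t{\left(-202 \right)} - 406068}{W{\left(-600 \right)} + 76921} - 277269} = \frac{1}{\frac{\left(-28 - -404\right) - 406068}{403 + 76921} - 277269} = \frac{1}{\frac{\left(-28 + 404\right) - 406068}{77324} - 277269} = \frac{1}{\left(376 - 406068\right) \frac{1}{77324} - 277269} = \frac{1}{\left(-405692\right) \frac{1}{77324} - 277269} = \frac{1}{- \frac{101423}{19331} - 277269} = \frac{1}{- \frac{5359988462}{19331}} = - \frac{19331}{5359988462}$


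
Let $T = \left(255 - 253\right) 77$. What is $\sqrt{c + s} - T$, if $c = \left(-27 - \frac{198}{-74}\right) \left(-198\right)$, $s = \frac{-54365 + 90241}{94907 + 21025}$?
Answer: $-154 + \frac{\sqrt{5538906082626063}}{1072371} \approx -84.599$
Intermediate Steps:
$s = \frac{8969}{28983}$ ($s = \frac{35876}{115932} = 35876 \cdot \frac{1}{115932} = \frac{8969}{28983} \approx 0.30946$)
$c = \frac{178200}{37}$ ($c = \left(-27 - - \frac{99}{37}\right) \left(-198\right) = \left(-27 + \frac{99}{37}\right) \left(-198\right) = \left(- \frac{900}{37}\right) \left(-198\right) = \frac{178200}{37} \approx 4816.2$)
$T = 154$ ($T = 2 \cdot 77 = 154$)
$\sqrt{c + s} - T = \sqrt{\frac{178200}{37} + \frac{8969}{28983}} - 154 = \sqrt{\frac{5165102453}{1072371}} - 154 = \frac{\sqrt{5538906082626063}}{1072371} - 154 = -154 + \frac{\sqrt{5538906082626063}}{1072371}$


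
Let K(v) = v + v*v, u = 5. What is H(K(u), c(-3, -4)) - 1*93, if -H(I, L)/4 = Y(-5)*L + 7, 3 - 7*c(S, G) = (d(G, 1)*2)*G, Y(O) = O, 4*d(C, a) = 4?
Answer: -627/7 ≈ -89.571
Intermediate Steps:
d(C, a) = 1 (d(C, a) = (1/4)*4 = 1)
K(v) = v + v**2
c(S, G) = 3/7 - 2*G/7 (c(S, G) = 3/7 - 1*2*G/7 = 3/7 - 2*G/7)
H(I, L) = -28 + 20*L (H(I, L) = -4*(-5*L + 7) = -4*(7 - 5*L) = -28 + 20*L)
H(K(u), c(-3, -4)) - 1*93 = (-28 + 20*(3/7 - 2/7*(-4))) - 1*93 = (-28 + 20*(3/7 + 8/7)) - 93 = (-28 + 20*(11/7)) - 93 = (-28 + 220/7) - 93 = 24/7 - 93 = -627/7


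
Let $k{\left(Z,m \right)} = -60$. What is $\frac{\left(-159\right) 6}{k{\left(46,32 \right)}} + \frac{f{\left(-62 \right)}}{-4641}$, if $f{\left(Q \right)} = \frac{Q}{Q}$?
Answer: $\frac{737909}{46410} \approx 15.9$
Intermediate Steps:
$f{\left(Q \right)} = 1$
$\frac{\left(-159\right) 6}{k{\left(46,32 \right)}} + \frac{f{\left(-62 \right)}}{-4641} = \frac{\left(-159\right) 6}{-60} + 1 \frac{1}{-4641} = \left(-954\right) \left(- \frac{1}{60}\right) + 1 \left(- \frac{1}{4641}\right) = \frac{159}{10} - \frac{1}{4641} = \frac{737909}{46410}$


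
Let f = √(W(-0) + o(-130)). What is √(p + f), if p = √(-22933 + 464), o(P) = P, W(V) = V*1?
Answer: √I*√(√130 + √22469) ≈ 8.9805 + 8.9805*I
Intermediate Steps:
W(V) = V
p = I*√22469 (p = √(-22469) = I*√22469 ≈ 149.9*I)
f = I*√130 (f = √(-0 - 130) = √(-1*0 - 130) = √(0 - 130) = √(-130) = I*√130 ≈ 11.402*I)
√(p + f) = √(I*√22469 + I*√130) = √(I*√130 + I*√22469)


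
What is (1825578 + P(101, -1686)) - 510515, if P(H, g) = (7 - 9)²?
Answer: 1315067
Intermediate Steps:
P(H, g) = 4 (P(H, g) = (-2)² = 4)
(1825578 + P(101, -1686)) - 510515 = (1825578 + 4) - 510515 = 1825582 - 510515 = 1315067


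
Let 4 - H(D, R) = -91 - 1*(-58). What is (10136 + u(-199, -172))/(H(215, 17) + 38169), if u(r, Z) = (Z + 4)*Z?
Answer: 2788/2729 ≈ 1.0216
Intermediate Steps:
u(r, Z) = Z*(4 + Z) (u(r, Z) = (4 + Z)*Z = Z*(4 + Z))
H(D, R) = 37 (H(D, R) = 4 - (-91 - 1*(-58)) = 4 - (-91 + 58) = 4 - 1*(-33) = 4 + 33 = 37)
(10136 + u(-199, -172))/(H(215, 17) + 38169) = (10136 - 172*(4 - 172))/(37 + 38169) = (10136 - 172*(-168))/38206 = (10136 + 28896)*(1/38206) = 39032*(1/38206) = 2788/2729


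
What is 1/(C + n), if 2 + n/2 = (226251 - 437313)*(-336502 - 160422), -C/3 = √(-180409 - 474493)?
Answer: 104881773286/22000372735231809422651 + 69*I*√1238/44000745470463618845302 ≈ 4.7673e-12 + 5.5176e-20*I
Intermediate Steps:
C = -69*I*√1238 (C = -3*√(-180409 - 474493) = -69*I*√1238 ≈ -2427.8*I)
n = 209763546572 (n = -4 + 2*((226251 - 437313)*(-336502 - 160422)) = -4 + 2*(-211062*(-496924)) = -4 + 2*104881773288 = -4 + 209763546576 = 209763546572)
1/(C + n) = 1/(-69*I*√1238 + 209763546572) = 1/(209763546572 - 69*I*√1238)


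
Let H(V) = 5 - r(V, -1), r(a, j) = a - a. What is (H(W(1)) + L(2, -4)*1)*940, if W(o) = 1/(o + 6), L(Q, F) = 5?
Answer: 9400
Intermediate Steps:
r(a, j) = 0
W(o) = 1/(6 + o)
H(V) = 5 (H(V) = 5 - 1*0 = 5 + 0 = 5)
(H(W(1)) + L(2, -4)*1)*940 = (5 + 5*1)*940 = (5 + 5)*940 = 10*940 = 9400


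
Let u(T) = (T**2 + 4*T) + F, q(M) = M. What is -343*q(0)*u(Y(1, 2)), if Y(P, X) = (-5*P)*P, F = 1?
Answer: 0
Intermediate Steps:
Y(P, X) = -5*P**2
u(T) = 1 + T**2 + 4*T (u(T) = (T**2 + 4*T) + 1 = 1 + T**2 + 4*T)
-343*q(0)*u(Y(1, 2)) = -0*(1 + (-5*1**2)**2 + 4*(-5*1**2)) = -0*(1 + (-5*1)**2 + 4*(-5*1)) = -0*(1 + (-5)**2 + 4*(-5)) = -0*(1 + 25 - 20) = -0*6 = -343*0 = 0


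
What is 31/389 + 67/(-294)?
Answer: -16949/114366 ≈ -0.14820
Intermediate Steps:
31/389 + 67/(-294) = 31*(1/389) + 67*(-1/294) = 31/389 - 67/294 = -16949/114366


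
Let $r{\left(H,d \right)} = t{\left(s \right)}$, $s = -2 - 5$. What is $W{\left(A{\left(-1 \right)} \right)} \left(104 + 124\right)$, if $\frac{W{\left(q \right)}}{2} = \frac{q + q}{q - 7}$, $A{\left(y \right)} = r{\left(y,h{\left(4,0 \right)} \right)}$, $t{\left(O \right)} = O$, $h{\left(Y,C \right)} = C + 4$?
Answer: $456$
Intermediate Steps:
$s = -7$ ($s = -2 - 5 = -7$)
$h{\left(Y,C \right)} = 4 + C$
$r{\left(H,d \right)} = -7$
$A{\left(y \right)} = -7$
$W{\left(q \right)} = \frac{4 q}{-7 + q}$ ($W{\left(q \right)} = 2 \frac{q + q}{q - 7} = 2 \frac{2 q}{-7 + q} = \frac{4 q}{-7 + q}$)
$W{\left(A{\left(-1 \right)} \right)} \left(104 + 124\right) = 4 \left(-7\right) \frac{1}{-7 - 7} \left(104 + 124\right) = 4 \left(-7\right) \frac{1}{-14} \cdot 228 = 4 \left(-7\right) \left(- \frac{1}{14}\right) 228 = 2 \cdot 228 = 456$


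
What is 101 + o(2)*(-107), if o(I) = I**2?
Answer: -327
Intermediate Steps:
101 + o(2)*(-107) = 101 + 2**2*(-107) = 101 + 4*(-107) = 101 - 428 = -327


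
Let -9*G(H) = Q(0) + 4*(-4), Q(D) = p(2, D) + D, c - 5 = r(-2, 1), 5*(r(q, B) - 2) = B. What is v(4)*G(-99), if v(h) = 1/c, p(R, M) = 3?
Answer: 65/324 ≈ 0.20062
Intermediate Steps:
r(q, B) = 2 + B/5
c = 36/5 (c = 5 + (2 + (1/5)*1) = 5 + (2 + 1/5) = 5 + 11/5 = 36/5 ≈ 7.2000)
Q(D) = 3 + D
v(h) = 5/36 (v(h) = 1/(36/5) = 5/36)
G(H) = 13/9 (G(H) = -((3 + 0) + 4*(-4))/9 = -(3 - 16)/9 = -1/9*(-13) = 13/9)
v(4)*G(-99) = (5/36)*(13/9) = 65/324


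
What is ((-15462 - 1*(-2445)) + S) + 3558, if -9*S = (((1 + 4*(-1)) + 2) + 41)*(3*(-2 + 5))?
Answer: -9499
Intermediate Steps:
S = -40 (S = -(((1 + 4*(-1)) + 2) + 41)*3*(-2 + 5)/9 = -(((1 - 4) + 2) + 41)*3*3/9 = -((-3 + 2) + 41)*9/9 = -(-1 + 41)*9/9 = -40*9/9 = -⅑*360 = -40)
((-15462 - 1*(-2445)) + S) + 3558 = ((-15462 - 1*(-2445)) - 40) + 3558 = ((-15462 + 2445) - 40) + 3558 = (-13017 - 40) + 3558 = -13057 + 3558 = -9499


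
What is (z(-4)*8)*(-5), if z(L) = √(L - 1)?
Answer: -40*I*√5 ≈ -89.443*I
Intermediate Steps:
z(L) = √(-1 + L)
(z(-4)*8)*(-5) = (√(-1 - 4)*8)*(-5) = (√(-5)*8)*(-5) = ((I*√5)*8)*(-5) = (8*I*√5)*(-5) = -40*I*√5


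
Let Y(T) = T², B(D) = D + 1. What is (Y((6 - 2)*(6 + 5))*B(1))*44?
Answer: 170368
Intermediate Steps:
B(D) = 1 + D
(Y((6 - 2)*(6 + 5))*B(1))*44 = (((6 - 2)*(6 + 5))²*(1 + 1))*44 = ((4*11)²*2)*44 = (44²*2)*44 = (1936*2)*44 = 3872*44 = 170368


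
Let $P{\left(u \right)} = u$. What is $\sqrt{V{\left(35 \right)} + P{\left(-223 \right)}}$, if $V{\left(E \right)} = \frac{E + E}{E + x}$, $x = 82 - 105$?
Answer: $\frac{i \sqrt{7818}}{6} \approx 14.737 i$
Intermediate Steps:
$x = -23$
$V{\left(E \right)} = \frac{2 E}{-23 + E}$ ($V{\left(E \right)} = \frac{E + E}{E - 23} = \frac{2 E}{-23 + E}$)
$\sqrt{V{\left(35 \right)} + P{\left(-223 \right)}} = \sqrt{2 \cdot 35 \frac{1}{-23 + 35} - 223} = \sqrt{2 \cdot 35 \cdot \frac{1}{12} - 223} = \sqrt{\frac{35}{6} - 223} = \sqrt{- \frac{1303}{6}} = \frac{i \sqrt{7818}}{6}$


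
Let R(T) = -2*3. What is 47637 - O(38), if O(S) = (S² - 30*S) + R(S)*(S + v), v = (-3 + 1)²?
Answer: 47585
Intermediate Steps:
R(T) = -6
v = 4 (v = (-2)² = 4)
O(S) = -24 + S² - 36*S (O(S) = (S² - 30*S) - 6*(S + 4) = (S² - 30*S) - 6*(4 + S) = (S² - 30*S) + (-24 - 6*S) = -24 + S² - 36*S)
47637 - O(38) = 47637 - (-24 + 38² - 36*38) = 47637 - (-24 + 1444 - 1368) = 47637 - 1*52 = 47637 - 52 = 47585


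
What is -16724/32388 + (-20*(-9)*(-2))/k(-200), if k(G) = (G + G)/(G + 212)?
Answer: 416333/40485 ≈ 10.284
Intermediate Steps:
k(G) = 2*G/(212 + G) (k(G) = (2*G)/(212 + G) = 2*G/(212 + G))
-16724/32388 + (-20*(-9)*(-2))/k(-200) = -16724/32388 + (-20*(-9)*(-2))/((2*(-200)/(212 - 200))) = -16724*1/32388 + (180*(-2))/((2*(-200)/12)) = -4181/8097 - 360/(2*(-200)*(1/12)) = -4181/8097 - 360/(-100/3) = -4181/8097 - 360*(-3/100) = -4181/8097 + 54/5 = 416333/40485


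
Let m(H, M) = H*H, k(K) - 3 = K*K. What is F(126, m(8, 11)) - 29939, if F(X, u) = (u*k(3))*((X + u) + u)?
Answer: 165133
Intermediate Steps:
k(K) = 3 + K**2 (k(K) = 3 + K*K = 3 + K**2)
m(H, M) = H**2
F(X, u) = 12*u*(X + 2*u) (F(X, u) = (u*(3 + 3**2))*((X + u) + u) = (u*(3 + 9))*(X + 2*u) = (u*12)*(X + 2*u) = (12*u)*(X + 2*u) = 12*u*(X + 2*u))
F(126, m(8, 11)) - 29939 = 12*8**2*(126 + 2*8**2) - 29939 = 12*64*(126 + 2*64) - 29939 = 12*64*(126 + 128) - 29939 = 12*64*254 - 29939 = 195072 - 29939 = 165133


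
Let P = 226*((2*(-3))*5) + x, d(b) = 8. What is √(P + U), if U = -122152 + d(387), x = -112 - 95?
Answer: I*√129131 ≈ 359.35*I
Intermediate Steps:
x = -207
P = -6987 (P = 226*((2*(-3))*5) - 207 = 226*(-6*5) - 207 = 226*(-30) - 207 = -6780 - 207 = -6987)
U = -122144 (U = -122152 + 8 = -122144)
√(P + U) = √(-6987 - 122144) = √(-129131) = I*√129131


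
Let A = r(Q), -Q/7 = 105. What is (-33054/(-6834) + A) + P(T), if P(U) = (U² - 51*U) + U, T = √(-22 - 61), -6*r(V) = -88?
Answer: -216968/3417 - 50*I*√83 ≈ -63.497 - 455.52*I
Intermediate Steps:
Q = -735 (Q = -7*105 = -735)
r(V) = 44/3 (r(V) = -⅙*(-88) = 44/3)
T = I*√83 (T = √(-83) = I*√83 ≈ 9.1104*I)
P(U) = U² - 50*U
A = 44/3 ≈ 14.667
(-33054/(-6834) + A) + P(T) = (-33054/(-6834) + 44/3) + (I*√83)*(-50 + I*√83) = (-33054*(-1/6834) + 44/3) + I*√83*(-50 + I*√83) = (5509/1139 + 44/3) + I*√83*(-50 + I*√83) = 66643/3417 + I*√83*(-50 + I*√83)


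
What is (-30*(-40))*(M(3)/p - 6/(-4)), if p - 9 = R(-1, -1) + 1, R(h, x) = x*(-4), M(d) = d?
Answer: 14400/7 ≈ 2057.1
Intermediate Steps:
R(h, x) = -4*x
p = 14 (p = 9 + (-4*(-1) + 1) = 9 + (4 + 1) = 9 + 5 = 14)
(-30*(-40))*(M(3)/p - 6/(-4)) = (-30*(-40))*(3/14 - 6/(-4)) = 1200*(3*(1/14) - 6*(-1/4)) = 1200*(3/14 + 3/2) = 1200*(12/7) = 14400/7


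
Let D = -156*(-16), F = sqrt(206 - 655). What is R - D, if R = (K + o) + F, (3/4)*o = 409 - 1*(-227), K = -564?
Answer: -2212 + I*sqrt(449) ≈ -2212.0 + 21.19*I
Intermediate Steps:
o = 848 (o = 4*(409 - 1*(-227))/3 = 4*(409 + 227)/3 = (4/3)*636 = 848)
F = I*sqrt(449) (F = sqrt(-449) = I*sqrt(449) ≈ 21.19*I)
R = 284 + I*sqrt(449) (R = (-564 + 848) + I*sqrt(449) = 284 + I*sqrt(449) ≈ 284.0 + 21.19*I)
D = 2496
R - D = (284 + I*sqrt(449)) - 1*2496 = (284 + I*sqrt(449)) - 2496 = -2212 + I*sqrt(449)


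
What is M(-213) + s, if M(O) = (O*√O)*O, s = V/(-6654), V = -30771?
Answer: 10257/2218 + 45369*I*√213 ≈ 4.6244 + 6.6214e+5*I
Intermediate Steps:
s = 10257/2218 (s = -30771/(-6654) = -30771*(-1/6654) = 10257/2218 ≈ 4.6244)
M(O) = O^(5/2) (M(O) = O^(3/2)*O = O^(5/2))
M(-213) + s = (-213)^(5/2) + 10257/2218 = 45369*I*√213 + 10257/2218 = 10257/2218 + 45369*I*√213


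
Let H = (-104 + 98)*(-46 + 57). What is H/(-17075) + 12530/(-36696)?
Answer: -105763907/313292100 ≈ -0.33759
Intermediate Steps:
H = -66 (H = -6*11 = -66)
H/(-17075) + 12530/(-36696) = -66/(-17075) + 12530/(-36696) = -66*(-1/17075) + 12530*(-1/36696) = 66/17075 - 6265/18348 = -105763907/313292100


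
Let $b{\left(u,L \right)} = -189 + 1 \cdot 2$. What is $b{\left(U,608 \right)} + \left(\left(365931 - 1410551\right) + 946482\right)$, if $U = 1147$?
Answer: $-98325$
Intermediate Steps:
$b{\left(u,L \right)} = -187$ ($b{\left(u,L \right)} = -189 + 2 = -187$)
$b{\left(U,608 \right)} + \left(\left(365931 - 1410551\right) + 946482\right) = -187 + \left(\left(365931 - 1410551\right) + 946482\right) = -187 + \left(-1044620 + 946482\right) = -187 - 98138 = -98325$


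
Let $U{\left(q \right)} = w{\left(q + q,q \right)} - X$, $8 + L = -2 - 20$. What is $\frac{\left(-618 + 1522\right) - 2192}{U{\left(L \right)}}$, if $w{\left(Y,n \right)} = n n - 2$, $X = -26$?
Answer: $- \frac{46}{33} \approx -1.3939$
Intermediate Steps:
$L = -30$ ($L = -8 - 22 = -30$)
$w{\left(Y,n \right)} = -2 + n^{2}$ ($w{\left(Y,n \right)} = n^{2} - 2 = -2 + n^{2}$)
$U{\left(q \right)} = 24 + q^{2}$ ($U{\left(q \right)} = \left(-2 + q^{2}\right) - -26 = \left(-2 + q^{2}\right) + 26 = 24 + q^{2}$)
$\frac{\left(-618 + 1522\right) - 2192}{U{\left(L \right)}} = \frac{\left(-618 + 1522\right) - 2192}{24 + \left(-30\right)^{2}} = \frac{904 - 2192}{24 + 900} = - \frac{1288}{924} = \left(-1288\right) \frac{1}{924} = - \frac{46}{33}$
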